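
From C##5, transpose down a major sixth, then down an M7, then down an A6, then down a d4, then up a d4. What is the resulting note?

Ab2

C##5 down a major sixth → E#4 (9 semitones).
E#4 down a major seventh → F#3 (11 semitones).
Down an augmented sixth from F#3: Ab2 (10 semitones down).
A diminished fourth down from Ab2 is E2.
A diminished fourth up from E2 is Ab2.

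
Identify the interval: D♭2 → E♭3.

M9

D to E spans two letter names (D-E), plus an octave: a ninth.
Db2 to Eb3 is 14 semitones, matching the major ninth exactly, so the quality is major.
(Equivalently, a compound major second: a major second plus an octave.)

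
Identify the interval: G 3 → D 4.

perfect 5th

G to D spans five letter names (G-A-B-C-D) — that makes it a fifth of some quality.
G3 to D4 is 7 semitones, matching the perfect fifth exactly, so the quality is perfect.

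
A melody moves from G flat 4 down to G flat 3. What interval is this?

Descending from Gb4 to Gb3 is the same interval as ascending Gb3 to Gb4.
G to G is the same letter name, plus an octave, so the interval is some kind of octave.
Gb3 to Gb4 is 12 semitones, matching the perfect octave exactly, so the quality is perfect.

P8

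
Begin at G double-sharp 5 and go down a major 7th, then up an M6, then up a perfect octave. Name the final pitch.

A major seventh down from G##5 is A#4.
A major sixth up from A#4 is F##5.
A perfect octave up from F##5 is F##6.

F double-sharp 6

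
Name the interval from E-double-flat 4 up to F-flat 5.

E to F spans two letter names (E-F), plus an octave — that makes it a ninth of some quality.
The major ninth spans 14 semitones, and Ebb4 to Fb5 is exactly 14 semitones — so this is a major ninth.
(Equivalently, a compound major second: a major second plus an octave.)

major 9th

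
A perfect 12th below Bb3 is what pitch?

Eb2

Counting five letter names plus an octave down from B lands on E.
A perfect twelfth spans 19 semitones, so from Bb3 the target pitch is Eb2.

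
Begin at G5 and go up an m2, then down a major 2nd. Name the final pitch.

A minor second up from G5 is Ab5.
Down a major second from Ab5: Gb5 (2 semitones down).

Gb5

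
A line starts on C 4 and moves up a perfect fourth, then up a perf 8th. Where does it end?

A perfect fourth up from C4 is F4.
Up a perfect octave from F4: F5 (12 semitones up).

F 5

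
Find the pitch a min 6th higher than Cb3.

Abb3

Counting six letter names up from C lands on A.
A minor sixth spans 8 semitones, so from Cb3 the target pitch is Abb3.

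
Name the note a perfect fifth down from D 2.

Counting five letter names down from D lands on G.
Moving 7 semitones down from D2 (the size of a perfect fifth) reaches G1.

G 1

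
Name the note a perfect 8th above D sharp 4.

D sharp 5

An octave keeps the letter name D, an octave up from D.
A perfect octave spans 12 semitones, so from D#4 the target pitch is D#5.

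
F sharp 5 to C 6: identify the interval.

d5

F to C spans five letter names (F-G-A-B-C), so the interval is some kind of fifth.
F#5 to C6 spans 6 semitones — one semitone narrower than the perfect fifth (7) — giving a diminished fifth.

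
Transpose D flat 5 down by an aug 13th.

F double-flat 3

The thirteenth's letter: D down six letter names plus an octave → F.
Moving 22 semitones down from Db5 (the size of an augmented thirteenth) reaches Fbb3.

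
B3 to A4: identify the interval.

minor 7th

B to A spans seven letter names (B-C-D-E-F-G-A): a seventh.
A major seventh would be 11 semitones, but B3 to A4 is 10 — one semitone narrower, making it a minor seventh.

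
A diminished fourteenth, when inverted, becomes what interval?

augmented second

First reduce the compound diminished fourteenth to its simple form, a diminished seventh.
Interval numbers invert to sum to nine: 7 + 2 = 9, so a seventh inverts to a second.
The quality also flips — diminished becomes augmented — giving an augmented second.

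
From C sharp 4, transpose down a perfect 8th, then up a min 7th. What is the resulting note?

B 3

Down a perfect octave from C#4: C#3 (12 semitones down).
C#3 up a minor seventh → B3 (10 semitones).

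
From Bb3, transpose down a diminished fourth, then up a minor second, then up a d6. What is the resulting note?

Ebb4

Down a diminished fourth from Bb3: F#3 (4 semitones down).
A minor second up from F#3 is G3.
G3 up a diminished sixth → Ebb4 (7 semitones).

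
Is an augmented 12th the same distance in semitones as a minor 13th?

An augmented twelfth = 20 semitones = a minor thirteenth; enharmonically equal.

Yes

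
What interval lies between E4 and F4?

E to F spans two letter names (E-F): a second.
A major second would be 2 semitones, but E4 to F4 is 1 — one semitone narrower, making it a minor second.

minor second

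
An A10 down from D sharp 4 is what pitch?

Three letters down from D (plus an octave) reaches B.
An augmented tenth is 17 semitones; 17 semitones down from D#4 gives Bb2.

B flat 2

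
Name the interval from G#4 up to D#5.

perfect fifth

G to D spans five letter names (G-A-B-C-D) — that makes it a fifth of some quality.
G#4 to D#5 is 7 semitones, matching the perfect fifth exactly, so the quality is perfect.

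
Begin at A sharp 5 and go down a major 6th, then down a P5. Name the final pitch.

F sharp 4

A#5 down a major sixth → C#5 (9 semitones).
A perfect fifth down from C#5 is F#4.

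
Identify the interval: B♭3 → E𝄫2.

augmented twelfth

Descending from Bb3 to Ebb2 is the same interval as ascending Ebb2 to Bb3.
E to B spans five letter names (E-F-G-A-B), plus an octave — that makes it a twelfth of some quality.
Ebb2 to Bb3 spans 20 semitones — one semitone wider than the perfect twelfth (19) — giving an augmented twelfth.
(Equivalently, a compound augmented fifth: an augmented fifth plus an octave.)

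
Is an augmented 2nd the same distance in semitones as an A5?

3 semitones (augmented second) vs 8 semitones (augmented fifth): not equal.

No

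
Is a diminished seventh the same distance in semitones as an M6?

Yes

A diminished seventh = 9 semitones = a major sixth; enharmonically equal.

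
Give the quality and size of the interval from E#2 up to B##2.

E to B spans five letter names (E-F-G-A-B): a fifth.
The perfect fifth is 7 semitones; here we have 8, one semitone wider: augmented.

augmented 5th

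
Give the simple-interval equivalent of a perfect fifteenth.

perfect 8th

Each octave removed subtracts seven from the number: 15 − 7 = 8.
Quality carries through unchanged, so the simple form is a perfect octave.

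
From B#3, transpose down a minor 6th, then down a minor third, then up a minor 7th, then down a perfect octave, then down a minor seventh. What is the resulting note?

Down a minor sixth from B#3: D##3 (8 semitones down).
Down a minor third from D##3: B##2 (3 semitones down).
A minor seventh up from B##2 is A##3.
A##3 down a perfect octave → A##2 (12 semitones).
A##2 down a minor seventh → B##1 (10 semitones).

B##1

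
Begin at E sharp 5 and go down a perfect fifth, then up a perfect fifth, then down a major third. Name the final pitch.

C sharp 5

Down a perfect fifth from E#5: A#4 (7 semitones down).
A perfect fifth up from A#4 is E#5.
A major third down from E#5 is C#5.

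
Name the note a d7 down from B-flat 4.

C-sharp 4

Counting seven letter names down from B lands on C.
Moving 9 semitones down from Bb4 (the size of a diminished seventh) reaches C#4.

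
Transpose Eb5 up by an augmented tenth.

G#6

Three letters up from E (plus an octave) reaches G.
An augmented tenth is 17 semitones; 17 semitones up from Eb5 gives G#6.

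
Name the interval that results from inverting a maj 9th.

First reduce the compound major ninth to its simple form, a major second.
Interval numbers invert to sum to nine: 2 + 7 = 9, so a second inverts to a seventh.
The quality also flips — major becomes minor — giving a minor seventh.

minor seventh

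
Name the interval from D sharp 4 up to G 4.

D to G spans four letter names (D-E-F-G), so the interval is some kind of fourth.
D#4 to G4 spans 4 semitones — one semitone narrower than the perfect fourth (5) — giving a diminished fourth.

d4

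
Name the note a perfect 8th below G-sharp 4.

The letter stays G (same as the start), shifted an octave down.
A perfect octave spans 12 semitones, so from G#4 the target pitch is G#3.

G-sharp 3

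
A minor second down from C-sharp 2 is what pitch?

B-sharp 1

The second takes the letter from C down to B.
A minor second spans 1 semitone, so from C#2 the target pitch is B#1.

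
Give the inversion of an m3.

major 6th

Interval numbers invert to sum to nine: 3 + 6 = 9, so a third inverts to a sixth.
The quality also flips — minor becomes major — giving a major sixth.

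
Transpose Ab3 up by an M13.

Counting six letter names plus an octave up from A lands on F.
A major thirteenth spans 21 semitones, so from Ab3 the target pitch is F5.

F5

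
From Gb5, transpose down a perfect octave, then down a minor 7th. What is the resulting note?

A perfect octave down from Gb5 is Gb4.
Down a minor seventh from Gb4: Ab3 (10 semitones down).

Ab3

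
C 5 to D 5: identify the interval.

C to D spans two letter names (C-D) — that makes it a second of some quality.
Counting semitones, C5→D5 is 2, which is the major second.

M2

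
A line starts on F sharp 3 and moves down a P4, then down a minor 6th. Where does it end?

E sharp 2

F#3 down a perfect fourth → C#3 (5 semitones).
Down a minor sixth from C#3: E#2 (8 semitones down).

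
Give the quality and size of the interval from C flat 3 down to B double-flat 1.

major 9th

Descending from Cb3 to Bbb1 is the same interval as ascending Bbb1 to Cb3.
B to C spans two letter names (B-C), plus an octave, so the interval is some kind of ninth.
The major ninth spans 14 semitones, and Bbb1 to Cb3 is exactly 14 semitones — so this is a major ninth.
(Equivalently, a compound major second: a major second plus an octave.)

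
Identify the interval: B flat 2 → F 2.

perfect 4th

Descending from Bb2 to F2 is the same interval as ascending F2 to Bb2.
F to B spans four letter names (F-G-A-B), so the interval is some kind of fourth.
F2 to Bb2 is 5 semitones, matching the perfect fourth exactly, so the quality is perfect.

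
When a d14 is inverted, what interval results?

First reduce the compound diminished fourteenth to its simple form, a diminished seventh.
Interval numbers invert to sum to nine: 7 + 2 = 9, so a seventh inverts to a second.
The quality also flips — diminished becomes augmented — giving an augmented second.

augmented second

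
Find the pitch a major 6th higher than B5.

G#6

Counting six letter names up from B lands on G.
A major sixth spans 9 semitones, so from B5 the target pitch is G#6.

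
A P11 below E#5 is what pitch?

B#3

Four letters down from E (plus an octave) reaches B.
A perfect eleventh is 17 semitones; 17 semitones down from E#5 gives B#3.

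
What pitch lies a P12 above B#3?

F##5

The twelfth's letter: B up five letter names plus an octave → F.
A perfect twelfth spans 19 semitones, so from B#3 the target pitch is F##5.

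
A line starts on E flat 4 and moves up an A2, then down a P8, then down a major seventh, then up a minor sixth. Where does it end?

Eb4 up an augmented second → F#4 (3 semitones).
F#4 down a perfect octave → F#3 (12 semitones).
Down a major seventh from F#3: G2 (11 semitones down).
Up a minor sixth from G2: Eb3 (8 semitones up).

E flat 3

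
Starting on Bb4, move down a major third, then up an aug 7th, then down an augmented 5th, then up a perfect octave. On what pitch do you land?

Bb5

Down a major third from Bb4: Gb4 (4 semitones down).
Gb4 up an augmented seventh → F#5 (12 semitones).
An augmented fifth down from F#5 is Bb4.
Bb4 up a perfect octave → Bb5 (12 semitones).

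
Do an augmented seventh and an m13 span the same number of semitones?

12 semitones (augmented seventh) vs 20 semitones (minor thirteenth): not equal.

No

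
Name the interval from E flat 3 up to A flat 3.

E to A spans four letter names (E-F-G-A), so the interval is some kind of fourth.
Eb3 to Ab3 is 5 semitones, matching the perfect fourth exactly, so the quality is perfect.

perfect 4th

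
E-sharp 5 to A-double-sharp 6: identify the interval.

E to A spans four letter names (E-F-G-A), plus an octave — that makes it an eleventh of some quality.
The perfect eleventh is 17 semitones; here we have 18, one semitone wider: augmented.
(Equivalently, a compound augmented fourth: an augmented fourth plus an octave.)

A11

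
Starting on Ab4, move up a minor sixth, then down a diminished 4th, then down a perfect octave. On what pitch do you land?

C4

A minor sixth up from Ab4 is Fb5.
Down a diminished fourth from Fb5: C5 (4 semitones down).
Down a perfect octave from C5: C4 (12 semitones down).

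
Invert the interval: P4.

The rule of nine gives the new number: 9 − 4 = 5, so a fourth becomes a fifth.
Quality inverts too: perfect stays perfect. That makes the inversion a perfect fifth.

P5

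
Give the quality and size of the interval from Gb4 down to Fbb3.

Descending from Gb4 to Fbb3 is the same interval as ascending Fbb3 to Gb4.
F to G spans two letter names (F-G), plus an octave, so the interval is some kind of ninth.
Fbb3 to Gb4 spans 15 semitones — one semitone wider than the major ninth (14) — giving an augmented ninth.
(Equivalently, a compound augmented second: an augmented second plus an octave.)

augmented ninth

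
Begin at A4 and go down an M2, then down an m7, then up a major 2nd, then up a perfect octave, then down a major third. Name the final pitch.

A major second down from A4 is G4.
A minor seventh down from G4 is A3.
Up a major second from A3: B3 (2 semitones up).
Up a perfect octave from B3: B4 (12 semitones up).
A major third down from B4 is G4.

G4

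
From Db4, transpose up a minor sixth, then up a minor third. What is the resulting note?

Dbb5

A minor sixth up from Db4 is Bbb4.
A minor third up from Bbb4 is Dbb5.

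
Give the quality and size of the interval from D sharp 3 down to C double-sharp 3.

minor second

Descending from D#3 to C##3 is the same interval as ascending C##3 to D#3.
C to D spans two letter names (C-D), so the interval is some kind of second.
C##3 to D#3 is 1 semitone, a half step short of the major second (2), so this is minor.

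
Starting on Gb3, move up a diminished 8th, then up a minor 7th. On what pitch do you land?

Up a diminished octave from Gb3: Gbb4 (11 semitones up).
Up a minor seventh from Gbb4: Fbb5 (10 semitones up).

Fbb5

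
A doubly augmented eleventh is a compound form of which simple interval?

Take out an octave (7 from the number): 11 − 7 = 4.
Quality carries through unchanged, so the simple form is a doubly augmented fourth.

AA4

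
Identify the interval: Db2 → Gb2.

perfect fourth

D to G spans four letter names (D-E-F-G), so the interval is some kind of fourth.
Counting semitones, Db2→Gb2 is 5, which is the perfect fourth.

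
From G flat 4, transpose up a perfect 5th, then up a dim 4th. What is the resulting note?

G double-flat 5

Gb4 up a perfect fifth → Db5 (7 semitones).
Up a diminished fourth from Db5: Gbb5 (4 semitones up).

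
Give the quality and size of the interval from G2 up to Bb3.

minor tenth

G to B spans three letter names (G-A-B), plus an octave: a tenth.
G2 to Bb3 is 15 semitones, a half step short of the major tenth (16), so this is minor.
(Equivalently, a compound minor third: a minor third plus an octave.)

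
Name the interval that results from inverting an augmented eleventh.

diminished 5th

First reduce the compound augmented eleventh to its simple form, an augmented fourth.
Inverted interval numbers add to nine, so a fourth pairs with a fifth (4 + 5 = 9).
And augmented becomes diminished under inversion, so we get a diminished fifth.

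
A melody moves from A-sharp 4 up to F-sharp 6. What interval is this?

A to F spans six letter names (A-B-C-D-E-F), plus an octave: a thirteenth.
At 20 semitones, A#4→F#6 falls one short of a major thirteenth: minor.
(Equivalently, a compound minor sixth: a minor sixth plus an octave.)

minor thirteenth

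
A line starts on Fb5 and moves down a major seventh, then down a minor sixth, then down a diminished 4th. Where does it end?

F3

Down a major seventh from Fb5: Gbb4 (11 semitones down).
Down a minor sixth from Gbb4: Bbb3 (8 semitones down).
Bbb3 down a diminished fourth → F3 (4 semitones).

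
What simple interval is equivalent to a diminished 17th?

diminished third

Take out 2 octaves (14 from the number): 17 − 14 = 3.
So a diminished seventeenth is 2 octaves plus a diminished third. The quality is unchanged.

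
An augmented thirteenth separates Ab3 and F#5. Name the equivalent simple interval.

augmented sixth

Take out an octave (7 from the number): 13 − 7 = 6.
So an augmented thirteenth is an octave plus an augmented sixth. The quality is unchanged.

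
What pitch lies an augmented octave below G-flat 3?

An octave keeps the letter name G, an octave down from G.
An augmented octave spans 13 semitones, so from Gb3 the target pitch is Gbb2.

G-double-flat 2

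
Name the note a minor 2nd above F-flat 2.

G-double-flat 2

Counting two letter names up from F lands on G.
A minor second spans 1 semitone, so from Fb2 the target pitch is Gbb2.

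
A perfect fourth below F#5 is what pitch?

Counting four letter names down from F lands on C.
A perfect fourth spans 5 semitones, so from F#5 the target pitch is C#5.

C#5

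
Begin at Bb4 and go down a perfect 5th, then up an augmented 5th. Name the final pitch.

B4

Down a perfect fifth from Bb4: Eb4 (7 semitones down).
Up an augmented fifth from Eb4: B4 (8 semitones up).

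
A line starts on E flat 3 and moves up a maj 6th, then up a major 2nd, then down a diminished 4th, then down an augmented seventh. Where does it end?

B flat 2

A major sixth up from Eb3 is C4.
Up a major second from C4: D4 (2 semitones up).
D4 down a diminished fourth → A#3 (4 semitones).
Down an augmented seventh from A#3: Bb2 (12 semitones down).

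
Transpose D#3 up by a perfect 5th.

A#3

The fifth takes the letter from D up to A.
Moving 7 semitones up from D#3 (the size of a perfect fifth) reaches A#3.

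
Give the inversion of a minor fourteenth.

First reduce the compound minor fourteenth to its simple form, a minor seventh.
The rule of nine gives the new number: 9 − 7 = 2, so a seventh becomes a second.
The quality also flips — minor becomes major — giving a major second.

M2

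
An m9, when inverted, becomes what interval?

First reduce the compound minor ninth to its simple form, a minor second.
Inverted interval numbers add to nine, so a second pairs with a seventh (2 + 7 = 9).
Quality inverts too: minor becomes major. That makes the inversion a major seventh.

M7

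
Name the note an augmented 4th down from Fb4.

Four letter names down from F: C.
Moving 6 semitones down from Fb4 (the size of an augmented fourth) reaches Cbb4.

Cbb4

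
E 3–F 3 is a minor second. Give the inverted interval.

The rule of nine gives the new number: 9 − 2 = 7, so a second becomes a seventh.
Quality inverts too: minor becomes major. That makes the inversion a major seventh.

major seventh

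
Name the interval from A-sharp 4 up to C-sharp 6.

m10

A to C spans three letter names (A-B-C), plus an octave — that makes it a tenth of some quality.
A major tenth would be 16 semitones, but A#4 to C#6 is 15 — one semitone narrower, making it a minor tenth.
(Equivalently, a compound minor third: a minor third plus an octave.)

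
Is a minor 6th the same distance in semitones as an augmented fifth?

Yes

A minor sixth = 8 semitones = an augmented fifth; enharmonically equal.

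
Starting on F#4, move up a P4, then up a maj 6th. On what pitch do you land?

G#5

Up a perfect fourth from F#4: B4 (5 semitones up).
B4 up a major sixth → G#5 (9 semitones).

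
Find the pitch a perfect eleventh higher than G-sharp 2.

Counting four letter names plus an octave up from G lands on C.
A perfect eleventh spans 17 semitones, so from G#2 the target pitch is C#4.

C-sharp 4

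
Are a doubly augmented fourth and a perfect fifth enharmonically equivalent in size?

Yes

A doubly augmented fourth spans 7 semitones, and a perfect fifth also spans 7 semitones — they're enharmonic.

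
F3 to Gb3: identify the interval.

F to G spans two letter names (F-G), so the interval is some kind of second.
At 1 semitone, F3→Gb3 falls one short of a major second: minor.

m2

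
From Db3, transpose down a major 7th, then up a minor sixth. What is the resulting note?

Cbb3

A major seventh down from Db3 is Ebb2.
A minor sixth up from Ebb2 is Cbb3.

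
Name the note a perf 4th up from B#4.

Counting four letter names up from B lands on E.
A perfect fourth is 5 semitones; 5 semitones up from B#4 gives E#5.

E#5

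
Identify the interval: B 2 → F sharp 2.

Descending from B2 to F#2 is the same interval as ascending F#2 to B2.
F to B spans four letter names (F-G-A-B) — that makes it a fourth of some quality.
Counting semitones, F#2→B2 is 5, which is the perfect fourth.

perfect 4th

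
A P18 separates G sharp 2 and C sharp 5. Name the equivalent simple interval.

Each octave removed subtracts seven from the number: 18 − 14 = 4.
Quality carries through unchanged, so the simple form is a perfect fourth.

P4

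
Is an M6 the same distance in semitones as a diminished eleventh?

No

A major sixth is 9 semitones but a diminished eleventh is 16 semitones — different sizes.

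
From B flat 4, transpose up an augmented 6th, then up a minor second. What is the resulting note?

A 5

An augmented sixth up from Bb4 is G#5.
Up a minor second from G#5: A5 (1 semitone up).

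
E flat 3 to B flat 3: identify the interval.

E to B spans five letter names (E-F-G-A-B): a fifth.
The perfect fifth spans 7 semitones, and Eb3 to Bb3 is exactly 7 semitones — so this is a perfect fifth.

perfect 5th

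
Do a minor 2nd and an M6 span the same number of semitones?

A minor second is 1 semitone but a major sixth is 9 semitones — different sizes.

No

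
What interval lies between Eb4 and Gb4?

m3

E to G spans three letter names (E-F-G), so the interval is some kind of third.
A major third would be 4 semitones, but Eb4 to Gb4 is 3 — one semitone narrower, making it a minor third.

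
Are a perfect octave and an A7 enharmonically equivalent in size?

Yes

Both span 12 semitones: a perfect octave and an augmented seventh are the same chromatic distance.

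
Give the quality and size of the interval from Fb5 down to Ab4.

m6

Descending from Fb5 to Ab4 is the same interval as ascending Ab4 to Fb5.
A to F spans six letter names (A-B-C-D-E-F), so the interval is some kind of sixth.
A major sixth would be 9 semitones, but Ab4 to Fb5 is 8 — one semitone narrower, making it a minor sixth.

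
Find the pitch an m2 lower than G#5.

F##5

The second takes the letter from G down to F.
A minor second spans 1 semitone, so from G#5 the target pitch is F##5.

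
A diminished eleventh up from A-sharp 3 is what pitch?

D 5

Counting four letter names plus an octave up from A lands on D.
A diminished eleventh is 16 semitones; 16 semitones up from A#3 gives D5.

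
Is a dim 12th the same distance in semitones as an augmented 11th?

Yes

Both span 18 semitones: a diminished twelfth and an augmented eleventh are the same chromatic distance.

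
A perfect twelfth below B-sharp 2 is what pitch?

The twelfth's letter: B down five letter names plus an octave → E.
A perfect twelfth spans 19 semitones, so from B#2 the target pitch is E#1.

E-sharp 1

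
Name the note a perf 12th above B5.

Five letters up from B (plus an octave) reaches F.
Moving 19 semitones up from B5 (the size of a perfect twelfth) reaches F#7.

F#7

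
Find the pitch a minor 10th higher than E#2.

G#3

Counting three letter names plus an octave up from E lands on G.
A minor tenth is 15 semitones; 15 semitones up from E#2 gives G#3.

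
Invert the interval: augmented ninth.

diminished 7th

First reduce the compound augmented ninth to its simple form, an augmented second.
Inverted interval numbers add to nine, so a second pairs with a seventh (2 + 7 = 9).
Quality inverts too: augmented becomes diminished. That makes the inversion a diminished seventh.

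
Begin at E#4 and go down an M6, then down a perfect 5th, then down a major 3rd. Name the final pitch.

Down a major sixth from E#4: G#3 (9 semitones down).
G#3 down a perfect fifth → C#3 (7 semitones).
A major third down from C#3 is A2.

A2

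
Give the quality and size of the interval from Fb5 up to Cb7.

F to C spans five letter names (F-G-A-B-C), plus an octave: a twelfth.
Counting semitones, Fb5→Cb7 is 19, which is the perfect twelfth.
(Equivalently, a compound perfect fifth: a perfect fifth plus an octave.)

perfect twelfth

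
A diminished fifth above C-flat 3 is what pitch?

Five letter names up from C: G.
Moving 6 semitones up from Cb3 (the size of a diminished fifth) reaches Gbb3.

G-double-flat 3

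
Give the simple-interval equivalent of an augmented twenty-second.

augmented octave

Subtracting seven from the interval number removes an octave: 22 − 14 = 8.
That makes an augmented twenty-second a compound augmented octave — 2 octaves plus an augmented octave.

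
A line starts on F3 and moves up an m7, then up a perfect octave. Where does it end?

Up a minor seventh from F3: Eb4 (10 semitones up).
Eb4 up a perfect octave → Eb5 (12 semitones).

Eb5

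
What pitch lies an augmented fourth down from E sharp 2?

B 1

The fourth takes the letter from E down to B.
Moving 6 semitones down from E#2 (the size of an augmented fourth) reaches B1.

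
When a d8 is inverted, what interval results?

Inverted interval numbers add to nine, so an octave pairs with a unison (8 + 1 = 9).
Quality inverts too: diminished becomes augmented. That makes the inversion an augmented unison.

augmented 1st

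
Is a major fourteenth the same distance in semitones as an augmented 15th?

A major fourteenth spans 23 semitones; an augmented fifteenth spans 25 semitones. They differ by 2.

No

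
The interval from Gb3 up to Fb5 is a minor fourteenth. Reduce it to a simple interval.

Each octave removed subtracts seven from the number: 14 − 7 = 7.
Quality carries through unchanged, so the simple form is a minor seventh.

minor 7th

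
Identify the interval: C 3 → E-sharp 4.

A10

C to E spans three letter names (C-D-E), plus an octave — that makes it a tenth of some quality.
A major tenth would be 16 semitones; C3 to E#4 is 17, one semitone wider, so the interval is augmented.
(Equivalently, a compound augmented third: an augmented third plus an octave.)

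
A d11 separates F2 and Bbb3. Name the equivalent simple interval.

Each octave removed subtracts seven from the number: 11 − 7 = 4.
Quality carries through unchanged, so the simple form is a diminished fourth.

diminished 4th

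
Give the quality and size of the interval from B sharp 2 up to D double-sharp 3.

B to D spans three letter names (B-C-D): a third.
B#2 to D##3 is 4 semitones, matching the major third exactly, so the quality is major.

major 3rd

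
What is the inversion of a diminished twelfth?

augmented 4th

First reduce the compound diminished twelfth to its simple form, a diminished fifth.
Interval numbers invert to sum to nine: 5 + 4 = 9, so a fifth inverts to a fourth.
And diminished becomes augmented under inversion, so we get an augmented fourth.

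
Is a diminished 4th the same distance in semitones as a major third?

Both span 4 semitones: a diminished fourth and a major third are the same chromatic distance.

Yes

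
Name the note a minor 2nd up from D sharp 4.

Counting two letter names up from D lands on E.
A minor second spans 1 semitone, so from D#4 the target pitch is E4.

E 4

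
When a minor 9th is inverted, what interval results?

major seventh

First reduce the compound minor ninth to its simple form, a minor second.
Interval numbers invert to sum to nine: 2 + 7 = 9, so a second inverts to a seventh.
The quality also flips — minor becomes major — giving a major seventh.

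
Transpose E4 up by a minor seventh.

D5

Seven letter names up from E: D.
A minor seventh spans 10 semitones, so from E4 the target pitch is D5.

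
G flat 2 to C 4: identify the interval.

augmented 11th

G to C spans four letter names (G-A-B-C), plus an octave, so the interval is some kind of eleventh.
Gb2 to C4 spans 18 semitones — one semitone wider than the perfect eleventh (17) — giving an augmented eleventh.
(Equivalently, a compound augmented fourth: an augmented fourth plus an octave.)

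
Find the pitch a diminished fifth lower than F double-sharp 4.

Five letter names down from F: B.
A diminished fifth spans 6 semitones, so from F##4 the target pitch is B##3.

B double-sharp 3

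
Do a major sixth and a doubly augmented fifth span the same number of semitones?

Yes

A major sixth spans 9 semitones, and a doubly augmented fifth also spans 9 semitones — they're enharmonic.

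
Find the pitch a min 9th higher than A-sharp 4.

Two letters up from A (plus an octave) reaches B.
Moving 13 semitones up from A#4 (the size of a minor ninth) reaches B5.

B 5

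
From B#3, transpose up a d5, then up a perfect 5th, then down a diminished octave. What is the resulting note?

C##4

Up a diminished fifth from B#3: F#4 (6 semitones up).
A perfect fifth up from F#4 is C#5.
Down a diminished octave from C#5: C##4 (11 semitones down).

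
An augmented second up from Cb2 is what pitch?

D2

Counting two letter names up from C lands on D.
An augmented second is 3 semitones; 3 semitones up from Cb2 gives D2.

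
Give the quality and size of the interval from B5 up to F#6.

B to F spans five letter names (B-C-D-E-F), so the interval is some kind of fifth.
B5 to F#6 is 7 semitones, matching the perfect fifth exactly, so the quality is perfect.

P5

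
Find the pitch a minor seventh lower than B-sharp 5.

C-double-sharp 5

Seven letter names down from B: C.
Moving 10 semitones down from B#5 (the size of a minor seventh) reaches C##5.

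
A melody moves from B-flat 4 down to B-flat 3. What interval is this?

P8

Descending from Bb4 to Bb3 is the same interval as ascending Bb3 to Bb4.
B to B is the same letter name, plus an octave — that makes it an octave of some quality.
The perfect octave spans 12 semitones, and Bb3 to Bb4 is exactly 12 semitones — so this is a perfect octave.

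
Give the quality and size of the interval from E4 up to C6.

minor 13th

E to C spans six letter names (E-F-G-A-B-C), plus an octave: a thirteenth.
E4 to C6 is 20 semitones, a half step short of the major thirteenth (21), so this is minor.
(Equivalently, a compound minor sixth: a minor sixth plus an octave.)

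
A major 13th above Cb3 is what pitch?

Ab4

The thirteenth's letter: C up six letter names plus an octave → A.
Moving 21 semitones up from Cb3 (the size of a major thirteenth) reaches Ab4.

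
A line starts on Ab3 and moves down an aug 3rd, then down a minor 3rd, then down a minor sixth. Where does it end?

Down an augmented third from Ab3: Fbb3 (5 semitones down).
Fbb3 down a minor third → Dbb3 (3 semitones).
Dbb3 down a minor sixth → Fb2 (8 semitones).

Fb2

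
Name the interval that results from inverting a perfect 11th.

First reduce the compound perfect eleventh to its simple form, a perfect fourth.
The rule of nine gives the new number: 9 − 4 = 5, so a fourth becomes a fifth.
And perfect stays perfect under inversion, so we get a perfect fifth.

perfect 5th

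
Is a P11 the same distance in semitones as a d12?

17 semitones (perfect eleventh) vs 18 semitones (diminished twelfth): not equal.

No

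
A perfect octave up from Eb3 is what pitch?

The letter stays E (same as the start), shifted an octave up.
Moving 12 semitones up from Eb3 (the size of a perfect octave) reaches Eb4.

Eb4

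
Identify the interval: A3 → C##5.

augmented 10th

A to C spans three letter names (A-B-C), plus an octave, so the interval is some kind of tenth.
The major tenth is 16 semitones; here we have 17, one semitone wider: augmented.
(Equivalently, a compound augmented third: an augmented third plus an octave.)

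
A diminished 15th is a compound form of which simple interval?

diminished octave

Take out an octave (7 from the number): 15 − 7 = 8.
That makes a diminished fifteenth a compound diminished octave — an octave plus a diminished octave.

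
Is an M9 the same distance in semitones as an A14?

No

A major ninth spans 14 semitones; an augmented fourteenth spans 24 semitones. They differ by 10.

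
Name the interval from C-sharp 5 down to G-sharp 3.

Descending from C#5 to G#3 is the same interval as ascending G#3 to C#5.
G to C spans four letter names (G-A-B-C), plus an octave — that makes it an eleventh of some quality.
G#3 to C#5 is 17 semitones, matching the perfect eleventh exactly, so the quality is perfect.
(Equivalently, a compound perfect fourth: a perfect fourth plus an octave.)

perfect 11th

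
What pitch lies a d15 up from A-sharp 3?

The letter stays A (same as the start), shifted two octaves up.
A diminished fifteenth spans 23 semitones, so from A#3 the target pitch is A5.

A 5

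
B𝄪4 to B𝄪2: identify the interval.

perfect fifteenth

Descending from B##4 to B##2 is the same interval as ascending B##2 to B##4.
B to B is the same letter name, plus 2 octaves — that makes it a fifteenth of some quality.
The perfect fifteenth spans 24 semitones, and B##2 to B##4 is exactly 24 semitones — so this is a perfect fifteenth.
(Equivalently, a compound perfect octave: a perfect octave plus an octave.)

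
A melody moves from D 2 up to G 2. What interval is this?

D to G spans four letter names (D-E-F-G) — that makes it a fourth of some quality.
Counting semitones, D2→G2 is 5, which is the perfect fourth.

perfect fourth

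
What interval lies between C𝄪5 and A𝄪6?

major thirteenth

C to A spans six letter names (C-D-E-F-G-A), plus an octave — that makes it a thirteenth of some quality.
The major thirteenth spans 21 semitones, and C##5 to A##6 is exactly 21 semitones — so this is a major thirteenth.
(Equivalently, a compound major sixth: a major sixth plus an octave.)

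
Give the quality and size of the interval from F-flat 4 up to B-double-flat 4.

perfect fourth

F to B spans four letter names (F-G-A-B) — that makes it a fourth of some quality.
Counting semitones, Fb4→Bbb4 is 5, which is the perfect fourth.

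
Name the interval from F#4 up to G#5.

F to G spans two letter names (F-G), plus an octave — that makes it a ninth of some quality.
The major ninth spans 14 semitones, and F#4 to G#5 is exactly 14 semitones — so this is a major ninth.
(Equivalently, a compound major second: a major second plus an octave.)

major 9th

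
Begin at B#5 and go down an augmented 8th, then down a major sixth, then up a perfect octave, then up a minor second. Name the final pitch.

Eb5

B#5 down an augmented octave → B4 (13 semitones).
Down a major sixth from B4: D4 (9 semitones down).
A perfect octave up from D4 is D5.
D5 up a minor second → Eb5 (1 semitone).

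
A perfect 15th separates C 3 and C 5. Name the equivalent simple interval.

Each octave removed subtracts seven from the number: 15 − 7 = 8.
So a perfect fifteenth is an octave plus a perfect octave. The quality is unchanged.

perfect 8th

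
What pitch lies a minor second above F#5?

The second takes the letter from F up to G.
A minor second spans 1 semitone, so from F#5 the target pitch is G5.

G5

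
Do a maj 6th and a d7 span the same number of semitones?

Yes

Both span 9 semitones: a major sixth and a diminished seventh are the same chromatic distance.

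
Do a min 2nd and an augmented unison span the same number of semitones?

Yes

A minor second = 1 semitone = an augmented unison; enharmonically equal.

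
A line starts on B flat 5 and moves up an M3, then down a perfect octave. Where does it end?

D 5

A major third up from Bb5 is D6.
D6 down a perfect octave → D5 (12 semitones).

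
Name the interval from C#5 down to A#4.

minor 3rd

Descending from C#5 to A#4 is the same interval as ascending A#4 to C#5.
A to C spans three letter names (A-B-C) — that makes it a third of some quality.
At 3 semitones, A#4→C#5 falls one short of a major third: minor.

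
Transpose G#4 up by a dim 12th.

Counting five letter names plus an octave up from G lands on D.
A diminished twelfth is 18 semitones; 18 semitones up from G#4 gives D6.

D6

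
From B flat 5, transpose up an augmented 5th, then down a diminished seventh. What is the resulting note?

G double-sharp 5

Up an augmented fifth from Bb5: F#6 (8 semitones up).
F#6 down a diminished seventh → G##5 (9 semitones).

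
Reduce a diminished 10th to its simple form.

Each octave removed subtracts seven from the number: 10 − 7 = 3.
So a diminished tenth is an octave plus a diminished third. The quality is unchanged.

diminished third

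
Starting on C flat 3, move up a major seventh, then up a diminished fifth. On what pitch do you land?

F flat 4

Cb3 up a major seventh → Bb3 (11 semitones).
Up a diminished fifth from Bb3: Fb4 (6 semitones up).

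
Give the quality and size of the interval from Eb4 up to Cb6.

minor thirteenth

E to C spans six letter names (E-F-G-A-B-C), plus an octave: a thirteenth.
A major thirteenth would be 21 semitones, but Eb4 to Cb6 is 20 — one semitone narrower, making it a minor thirteenth.
(Equivalently, a compound minor sixth: a minor sixth plus an octave.)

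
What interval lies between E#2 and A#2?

perfect 4th

E to A spans four letter names (E-F-G-A) — that makes it a fourth of some quality.
Counting semitones, E#2→A#2 is 5, which is the perfect fourth.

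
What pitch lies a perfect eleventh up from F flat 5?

The eleventh's letter: F up four letter names plus an octave → B.
Moving 17 semitones up from Fb5 (the size of a perfect eleventh) reaches Bbb6.

B double-flat 6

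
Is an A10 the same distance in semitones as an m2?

17 semitones (augmented tenth) vs 1 semitone (minor second): not equal.

No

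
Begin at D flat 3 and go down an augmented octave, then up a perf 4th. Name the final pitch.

Down an augmented octave from Db3: Dbb2 (13 semitones down).
Up a perfect fourth from Dbb2: Gbb2 (5 semitones up).

G double-flat 2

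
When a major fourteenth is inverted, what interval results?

minor 2nd

First reduce the compound major fourteenth to its simple form, a major seventh.
Interval numbers invert to sum to nine: 7 + 2 = 9, so a seventh inverts to a second.
Quality inverts too: major becomes minor. That makes the inversion a minor second.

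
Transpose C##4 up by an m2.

Two letter names up from C: D.
Moving 1 semitone up from C##4 (the size of a minor second) reaches D#4.

D#4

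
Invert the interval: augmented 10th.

First reduce the compound augmented tenth to its simple form, an augmented third.
Interval numbers invert to sum to nine: 3 + 6 = 9, so a third inverts to a sixth.
The quality also flips — augmented becomes diminished — giving a diminished sixth.

diminished 6th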